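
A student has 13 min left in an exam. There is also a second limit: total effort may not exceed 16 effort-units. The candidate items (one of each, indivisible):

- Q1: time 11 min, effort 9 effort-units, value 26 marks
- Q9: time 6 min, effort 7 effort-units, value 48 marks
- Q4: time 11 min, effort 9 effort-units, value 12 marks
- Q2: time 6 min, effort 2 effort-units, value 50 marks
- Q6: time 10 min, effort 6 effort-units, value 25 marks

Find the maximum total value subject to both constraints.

98 marks

Feasible sets respecting both limits:
- Q9+Q2: time 12, effort 9, value 98
- Q2: time 6, effort 2, value 50
- Q9: time 6, effort 7, value 48
Best: 98 marks.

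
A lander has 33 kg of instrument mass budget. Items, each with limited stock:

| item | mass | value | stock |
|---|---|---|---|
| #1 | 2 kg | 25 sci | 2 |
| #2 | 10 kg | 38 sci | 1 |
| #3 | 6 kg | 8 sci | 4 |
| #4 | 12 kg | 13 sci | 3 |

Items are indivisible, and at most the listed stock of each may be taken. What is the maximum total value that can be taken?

112 sci

Best selections within mass 33 and stock limits:
- 2×#1 + 1×#2 + 3×#3: mass 32, value 112
- 2×#1 + 1×#2 + 1×#3 + 1×#4: mass 32, value 109
Best: 112 sci.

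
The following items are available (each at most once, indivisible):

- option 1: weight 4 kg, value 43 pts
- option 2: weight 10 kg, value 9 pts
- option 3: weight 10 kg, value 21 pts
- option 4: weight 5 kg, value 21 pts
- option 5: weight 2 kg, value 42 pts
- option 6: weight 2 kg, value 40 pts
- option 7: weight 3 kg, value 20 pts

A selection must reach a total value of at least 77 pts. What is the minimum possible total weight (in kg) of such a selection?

Subsets with value ≥ 77, sorted by total weight:
- option 5+option 6: weight 4, value 82
- option 1+option 5: weight 6, value 85
Minimum weight: 4 kg.

4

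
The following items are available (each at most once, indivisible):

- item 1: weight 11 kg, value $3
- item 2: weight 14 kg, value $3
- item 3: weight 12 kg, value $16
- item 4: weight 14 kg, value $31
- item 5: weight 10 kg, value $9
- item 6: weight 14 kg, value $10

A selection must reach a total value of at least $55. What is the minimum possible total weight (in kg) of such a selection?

36

Subsets with value ≥ 55, sorted by total weight:
- item 3+item 4+item 5: weight 36, value 56
- item 3+item 4+item 6: weight 40, value 57
- item 1+item 3+item 4+item 5: weight 47, value 59
Minimum weight: 36 kg.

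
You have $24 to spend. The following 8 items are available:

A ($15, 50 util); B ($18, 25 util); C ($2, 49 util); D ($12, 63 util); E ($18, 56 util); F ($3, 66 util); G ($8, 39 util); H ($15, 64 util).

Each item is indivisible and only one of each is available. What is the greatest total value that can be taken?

This is a 0/1 knapsack; check combinations near the capacity.
- C+F+H: cost 2+3+15=20, value 49+66+64=179
- C+D+F: cost 2+12+3=17, value 49+63+66=178
- C+E+F: cost 2+18+3=23, value 49+56+66=171
Best: 179 util.

179 util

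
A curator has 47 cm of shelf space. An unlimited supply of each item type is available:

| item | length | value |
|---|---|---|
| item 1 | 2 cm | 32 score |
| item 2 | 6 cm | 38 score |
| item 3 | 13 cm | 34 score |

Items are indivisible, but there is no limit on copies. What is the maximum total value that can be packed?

736 score

Best value-per-unit is item 1 at 32/2, and filling with it alone uses length 23×2=46. No mix of the others beats 23×32 = 736.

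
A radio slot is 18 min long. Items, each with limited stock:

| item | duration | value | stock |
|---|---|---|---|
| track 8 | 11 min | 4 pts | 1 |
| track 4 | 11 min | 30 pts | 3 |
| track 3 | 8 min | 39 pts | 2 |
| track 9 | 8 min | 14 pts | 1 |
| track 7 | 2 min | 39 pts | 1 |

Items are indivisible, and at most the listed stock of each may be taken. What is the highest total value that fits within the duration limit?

Top feasible selections:
- 2×track 3 + 1×track 7: duration 18, value 117
- 1×track 3 + 1×track 9 + 1×track 7: duration 18, value 92
Best: 117 pts.

117 pts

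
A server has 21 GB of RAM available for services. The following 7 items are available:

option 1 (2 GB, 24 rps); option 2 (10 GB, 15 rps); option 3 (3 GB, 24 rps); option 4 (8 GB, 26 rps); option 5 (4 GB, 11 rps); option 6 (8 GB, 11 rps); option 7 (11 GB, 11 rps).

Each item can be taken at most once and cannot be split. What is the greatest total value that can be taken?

85 rps

Check high-value combinations within 21 GB:
- option 1+option 3+option 4+option 5: memory 2+3+8+4=17, value 24+24+26+11=85
- option 1+option 3+option 4+option 6: memory 2+3+8+8=21, value 24+24+26+11=85
- option 1+option 3+option 4: memory 2+3+8=13, value 24+24+26=74
Best: 85 rps.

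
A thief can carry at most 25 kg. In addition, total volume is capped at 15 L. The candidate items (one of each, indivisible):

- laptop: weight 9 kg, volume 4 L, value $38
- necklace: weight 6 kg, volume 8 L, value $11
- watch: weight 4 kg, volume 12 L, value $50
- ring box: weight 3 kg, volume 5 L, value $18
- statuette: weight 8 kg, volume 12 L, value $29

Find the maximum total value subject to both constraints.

$56

Feasible sets respecting both limits:
- laptop+ring box: weight 12, volume 9, value 56
- watch: weight 4, volume 12, value 50
- laptop+necklace: weight 15, volume 12, value 49
Best: $56.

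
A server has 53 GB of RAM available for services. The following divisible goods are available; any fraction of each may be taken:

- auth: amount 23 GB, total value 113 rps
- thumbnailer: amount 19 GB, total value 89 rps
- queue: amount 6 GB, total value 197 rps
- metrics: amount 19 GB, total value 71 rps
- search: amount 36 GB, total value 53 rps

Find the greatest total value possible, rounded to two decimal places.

Take in order of value per unit:
- queue (197/6 per unit): all 6 → value 197, running total 197.00
- auth (113/23 per unit): all 23 → value 113, running total 310.00
- thumbnailer (89/19 per unit): all 19 → value 89, running total 399.00
- metrics (71/19 per unit): 5 of 19 → value 5×71/19 = 18.6842, running total 417.68
Total 417.68.

417.68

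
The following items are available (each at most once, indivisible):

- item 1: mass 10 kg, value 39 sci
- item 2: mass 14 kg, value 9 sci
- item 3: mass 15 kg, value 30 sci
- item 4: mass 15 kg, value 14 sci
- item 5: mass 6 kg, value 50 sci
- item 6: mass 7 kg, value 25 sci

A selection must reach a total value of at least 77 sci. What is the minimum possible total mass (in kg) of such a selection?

Subsets with value ≥ 77, sorted by total mass:
- item 1+item 5: mass 16, value 89
- item 3+item 5: mass 21, value 80
- item 1+item 5+item 6: mass 23, value 114
Minimum mass: 16 kg.

16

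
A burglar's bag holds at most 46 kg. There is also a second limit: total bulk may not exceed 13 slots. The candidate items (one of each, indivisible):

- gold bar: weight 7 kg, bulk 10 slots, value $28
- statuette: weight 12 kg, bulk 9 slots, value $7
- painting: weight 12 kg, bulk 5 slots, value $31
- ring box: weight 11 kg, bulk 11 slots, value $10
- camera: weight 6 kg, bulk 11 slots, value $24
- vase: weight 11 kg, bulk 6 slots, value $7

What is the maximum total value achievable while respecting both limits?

$38

Feasible sets respecting both limits:
- painting+vase: weight 23, bulk 11, value 38
- painting: weight 12, bulk 5, value 31
- gold bar: weight 7, bulk 10, value 28
Best: $38.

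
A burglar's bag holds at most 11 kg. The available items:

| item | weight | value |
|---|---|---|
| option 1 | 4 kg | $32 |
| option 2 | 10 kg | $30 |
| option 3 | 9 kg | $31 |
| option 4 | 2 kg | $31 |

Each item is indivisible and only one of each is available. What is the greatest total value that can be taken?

$63

Check high-value combinations within 11 kg:
- option 1+option 4: weight 4+2=6, value 32+31=63
- option 3+option 4: weight 9+2=11, value 31+31=62
- option 1: weight 4, value 32
Best: $63.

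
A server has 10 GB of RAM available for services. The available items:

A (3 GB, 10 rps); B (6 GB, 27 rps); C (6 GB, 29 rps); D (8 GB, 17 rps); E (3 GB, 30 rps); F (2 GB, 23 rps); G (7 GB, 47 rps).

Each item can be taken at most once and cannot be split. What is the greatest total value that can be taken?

77 rps

Check high-value combinations within 10 GB:
- E+G: memory 3+7=10, value 30+47=77
- F+G: memory 2+7=9, value 23+47=70
- A+E+F: memory 3+3+2=8, value 10+30+23=63
- C+E: memory 6+3=9, value 29+30=59
Best: 77 rps.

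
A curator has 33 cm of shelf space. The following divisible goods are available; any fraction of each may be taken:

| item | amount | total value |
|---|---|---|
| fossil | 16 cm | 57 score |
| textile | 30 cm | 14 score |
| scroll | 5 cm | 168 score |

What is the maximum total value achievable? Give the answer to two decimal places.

230.60

Take in order of value per unit:
- scroll (168/5 per unit): all 5 → value 168, running total 168.00
- fossil (57/16 per unit): all 16 → value 57, running total 225.00
- textile (14/30 per unit): 12 of 30 → value 12×14/30 = 5.6000, running total 230.60
Total 230.60.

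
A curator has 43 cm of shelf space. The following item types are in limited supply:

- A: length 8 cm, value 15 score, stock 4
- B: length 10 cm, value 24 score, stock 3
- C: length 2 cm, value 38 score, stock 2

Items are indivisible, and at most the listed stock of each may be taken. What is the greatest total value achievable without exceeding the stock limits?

163 score

Best selections within length 43 and stock limits:
- 1×A + 3×B + 2×C: length 42, value 163
- 2×A + 2×B + 2×C: length 40, value 154
Best: 163 score.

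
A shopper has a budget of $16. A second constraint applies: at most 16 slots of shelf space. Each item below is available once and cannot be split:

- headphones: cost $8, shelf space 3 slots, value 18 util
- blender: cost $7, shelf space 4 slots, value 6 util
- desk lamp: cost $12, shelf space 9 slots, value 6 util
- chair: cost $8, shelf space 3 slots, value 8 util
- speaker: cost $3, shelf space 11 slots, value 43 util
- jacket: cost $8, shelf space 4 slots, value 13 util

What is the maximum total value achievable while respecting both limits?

61 util

Feasible sets respecting both limits:
- headphones+speaker: cost 11, shelf space 14, value 61
- speaker+jacket: cost 11, shelf space 15, value 56
- chair+speaker: cost 11, shelf space 14, value 51
- blender+speaker: cost 10, shelf space 15, value 49
Best: 61 util.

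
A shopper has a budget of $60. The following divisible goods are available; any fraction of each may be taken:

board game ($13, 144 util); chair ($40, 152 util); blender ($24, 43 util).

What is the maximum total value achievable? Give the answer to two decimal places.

Take in order of value per unit:
- board game (144/13 per unit): all 13 → value 144, running total 144.00
- chair (152/40 per unit): all 40 → value 152, running total 296.00
- blender (43/24 per unit): 7 of 24 → value 7×43/24 = 12.5417, running total 308.54
Total 308.54.

308.54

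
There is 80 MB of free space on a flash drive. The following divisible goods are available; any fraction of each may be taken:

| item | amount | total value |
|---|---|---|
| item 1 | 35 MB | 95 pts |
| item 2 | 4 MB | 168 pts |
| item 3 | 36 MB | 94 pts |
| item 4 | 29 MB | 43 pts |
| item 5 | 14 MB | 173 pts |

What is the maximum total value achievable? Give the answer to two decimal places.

506.50

Take in order of value per unit:
- item 2 (168/4 per unit): all 4 → value 168, running total 168.00
- item 5 (173/14 per unit): all 14 → value 173, running total 341.00
- item 1 (95/35 per unit): all 35 → value 95, running total 436.00
- item 3 (94/36 per unit): 27 of 36 → value 27×94/36 = 70.5000, running total 506.50
Total 506.50.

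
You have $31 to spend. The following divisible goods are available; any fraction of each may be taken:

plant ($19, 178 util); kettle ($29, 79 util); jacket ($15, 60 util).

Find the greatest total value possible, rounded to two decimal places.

226.00

Take in order of value per unit:
- plant (178/19 per unit): all 19 → value 178, running total 178.00
- jacket (60/15 per unit): 12 of 15 → value 12×60/15 = 48.0000, running total 226.00
Total 226.00.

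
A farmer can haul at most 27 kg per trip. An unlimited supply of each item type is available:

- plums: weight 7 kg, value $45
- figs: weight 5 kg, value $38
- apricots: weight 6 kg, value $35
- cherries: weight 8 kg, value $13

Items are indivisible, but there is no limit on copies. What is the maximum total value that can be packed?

$197

Best value-per-unit is figs at 38/5; filling with it alone gives 5×38 = 190.
Optimal mix: 1×plums + 4×figs → weight 27, value 197.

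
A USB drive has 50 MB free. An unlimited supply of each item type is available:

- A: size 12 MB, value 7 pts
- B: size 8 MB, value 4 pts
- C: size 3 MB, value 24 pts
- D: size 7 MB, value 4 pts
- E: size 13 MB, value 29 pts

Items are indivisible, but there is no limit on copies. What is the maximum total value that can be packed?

384 pts

Best value-per-unit is C at 24/3, and filling with it alone uses size 16×3=48. No mix of the others beats 16×24 = 384.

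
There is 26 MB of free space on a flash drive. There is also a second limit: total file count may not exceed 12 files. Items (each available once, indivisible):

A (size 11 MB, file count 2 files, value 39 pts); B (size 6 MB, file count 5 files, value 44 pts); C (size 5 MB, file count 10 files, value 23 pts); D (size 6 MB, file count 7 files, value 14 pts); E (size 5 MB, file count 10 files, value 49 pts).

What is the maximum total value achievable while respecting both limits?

88 pts

Feasible sets respecting both limits:
- A+E: size 16, file count 12, value 88
- A+B: size 17, file count 7, value 83
- A+C: size 16, file count 12, value 62
Best: 88 pts.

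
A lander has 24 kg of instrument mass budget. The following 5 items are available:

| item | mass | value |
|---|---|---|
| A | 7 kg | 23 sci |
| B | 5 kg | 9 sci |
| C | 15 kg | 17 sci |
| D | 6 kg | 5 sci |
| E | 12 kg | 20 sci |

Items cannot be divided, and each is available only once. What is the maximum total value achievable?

52 sci

Check high-value combinations within 24 kg:
- A+B+E: mass 7+5+12=24, value 23+9+20=52
- A+E: mass 7+12=19, value 23+20=43
- A+C: mass 7+15=22, value 23+17=40
- A+B+D: mass 7+5+6=18, value 23+9+5=37
- B+D+E: mass 5+6+12=23, value 9+5+20=34
Best: 52 sci.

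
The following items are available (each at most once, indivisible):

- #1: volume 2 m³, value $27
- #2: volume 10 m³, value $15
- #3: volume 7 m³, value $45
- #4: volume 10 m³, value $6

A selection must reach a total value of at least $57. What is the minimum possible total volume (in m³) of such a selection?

Subsets with value ≥ 57, sorted by total volume:
- #1+#3: volume 9, value 72
- #2+#3: volume 17, value 60
- #1+#2+#3: volume 19, value 87
Minimum volume: 9 m³.

9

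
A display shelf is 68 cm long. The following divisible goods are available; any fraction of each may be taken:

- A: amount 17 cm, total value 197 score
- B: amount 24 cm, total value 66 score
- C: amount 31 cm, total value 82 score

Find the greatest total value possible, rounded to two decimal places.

334.42

Take in order of value per unit:
- A (197/17 per unit): all 17 → value 197, running total 197.00
- B (66/24 per unit): all 24 → value 66, running total 263.00
- C (82/31 per unit): 27 of 31 → value 27×82/31 = 71.4194, running total 334.42
Total 334.42.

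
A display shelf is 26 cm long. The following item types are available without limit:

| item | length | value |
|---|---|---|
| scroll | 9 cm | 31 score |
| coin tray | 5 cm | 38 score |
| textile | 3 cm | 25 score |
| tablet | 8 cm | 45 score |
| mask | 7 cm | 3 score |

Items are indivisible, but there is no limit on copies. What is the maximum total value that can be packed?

Best value-per-unit is textile at 25/3; filling with it alone gives 8×25 = 200.
Optimal mix: 1×coin tray + 7×textile → length 26, value 213.

213 score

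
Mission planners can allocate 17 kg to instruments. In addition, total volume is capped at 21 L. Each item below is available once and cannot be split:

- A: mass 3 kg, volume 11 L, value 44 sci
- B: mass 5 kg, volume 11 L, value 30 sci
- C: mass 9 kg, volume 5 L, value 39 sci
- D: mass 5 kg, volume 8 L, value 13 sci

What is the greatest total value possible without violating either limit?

83 sci

Feasible sets respecting both limits:
- A+C: mass 12, volume 16, value 83
- B+C: mass 14, volume 16, value 69
- A+D: mass 8, volume 19, value 57
Best: 83 sci.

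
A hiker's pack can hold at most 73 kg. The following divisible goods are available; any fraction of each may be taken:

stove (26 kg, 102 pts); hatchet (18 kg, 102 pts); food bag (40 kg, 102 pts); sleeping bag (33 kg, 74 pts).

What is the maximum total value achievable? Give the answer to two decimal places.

277.95

Take in order of value per unit:
- hatchet (102/18 per unit): all 18 → value 102, running total 102.00
- stove (102/26 per unit): all 26 → value 102, running total 204.00
- food bag (102/40 per unit): 29 of 40 → value 29×102/40 = 73.9500, running total 277.95
Total 277.95.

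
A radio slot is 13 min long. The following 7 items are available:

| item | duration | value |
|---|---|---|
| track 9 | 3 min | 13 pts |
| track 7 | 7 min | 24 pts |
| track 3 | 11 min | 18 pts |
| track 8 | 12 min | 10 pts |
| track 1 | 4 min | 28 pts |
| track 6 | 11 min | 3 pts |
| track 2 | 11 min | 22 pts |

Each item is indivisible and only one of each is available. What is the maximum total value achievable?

52 pts

Check high-value combinations within 13 min:
- track 7+track 1: duration 7+4=11, value 24+28=52
- track 9+track 1: duration 3+4=7, value 13+28=41
- track 9+track 7: duration 3+7=10, value 13+24=37
- track 1: duration 4, value 28
- track 7: duration 7, value 24
Best: 52 pts.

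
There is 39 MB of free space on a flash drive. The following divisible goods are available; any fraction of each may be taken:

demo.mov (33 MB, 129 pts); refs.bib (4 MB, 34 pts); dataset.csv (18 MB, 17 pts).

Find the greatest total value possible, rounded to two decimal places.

Take in order of value per unit:
- refs.bib (34/4 per unit): all 4 → value 34, running total 34.00
- demo.mov (129/33 per unit): all 33 → value 129, running total 163.00
- dataset.csv (17/18 per unit): 2 of 18 → value 2×17/18 = 1.8889, running total 164.89
Total 164.89.

164.89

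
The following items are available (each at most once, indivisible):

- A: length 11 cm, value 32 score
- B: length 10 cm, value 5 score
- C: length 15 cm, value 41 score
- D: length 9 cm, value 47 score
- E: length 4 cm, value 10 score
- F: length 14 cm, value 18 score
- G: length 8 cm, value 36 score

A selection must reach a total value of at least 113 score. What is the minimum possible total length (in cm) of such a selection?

28

Subsets with value ≥ 113, sorted by total length:
- A+D+G: length 28, value 115
- A+D+E+G: length 32, value 125
- C+D+G: length 32, value 124
- A+C+D: length 35, value 120
Minimum length: 28 cm.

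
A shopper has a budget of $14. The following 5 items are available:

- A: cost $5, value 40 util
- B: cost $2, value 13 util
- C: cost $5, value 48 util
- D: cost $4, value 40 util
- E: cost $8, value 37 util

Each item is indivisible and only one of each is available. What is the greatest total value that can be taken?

128 util

Check high-value combinations within $14:
- A+C+D: cost 5+5+4=14, value 40+48+40=128
- B+C+D: cost 2+5+4=11, value 13+48+40=101
- A+B+C: cost 5+2+5=12, value 40+13+48=101
Best: 128 util.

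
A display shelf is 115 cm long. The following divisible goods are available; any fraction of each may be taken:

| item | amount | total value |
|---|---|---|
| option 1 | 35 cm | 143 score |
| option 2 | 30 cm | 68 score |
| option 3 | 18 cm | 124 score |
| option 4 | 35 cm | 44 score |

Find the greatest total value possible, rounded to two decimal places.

375.23

Take in order of value per unit:
- option 3 (124/18 per unit): all 18 → value 124, running total 124.00
- option 1 (143/35 per unit): all 35 → value 143, running total 267.00
- option 2 (68/30 per unit): all 30 → value 68, running total 335.00
- option 4 (44/35 per unit): 32 of 35 → value 32×44/35 = 40.2286, running total 375.23
Total 375.23.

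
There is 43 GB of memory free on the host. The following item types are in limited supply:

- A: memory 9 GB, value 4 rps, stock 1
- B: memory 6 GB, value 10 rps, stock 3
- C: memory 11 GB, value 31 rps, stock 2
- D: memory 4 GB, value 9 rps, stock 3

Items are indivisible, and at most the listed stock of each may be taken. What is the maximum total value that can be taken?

Best selections within memory 43 and stock limits:
- 2×B + 2×C + 2×D: memory 42, value 100
- 1×B + 2×C + 3×D: memory 40, value 99
Best: 100 rps.

100 rps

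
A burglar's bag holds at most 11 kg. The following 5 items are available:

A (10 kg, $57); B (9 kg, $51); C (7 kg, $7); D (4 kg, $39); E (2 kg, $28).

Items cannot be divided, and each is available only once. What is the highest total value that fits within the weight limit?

$79

Check high-value combinations within 11 kg:
- B+E: weight 9+2=11, value 51+28=79
- D+E: weight 4+2=6, value 39+28=67
- A: weight 10, value 57
- B: weight 9, value 51
Best: $79.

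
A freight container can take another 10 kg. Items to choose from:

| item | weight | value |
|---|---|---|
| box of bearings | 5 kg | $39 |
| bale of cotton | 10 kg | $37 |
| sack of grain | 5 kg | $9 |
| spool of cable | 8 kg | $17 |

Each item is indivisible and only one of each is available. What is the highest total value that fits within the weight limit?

This is a 0/1 knapsack; check combinations near the capacity.
- box of bearings+sack of grain: weight 5+5=10, value 39+9=48
- box of bearings: weight 5, value 39
- bale of cotton: weight 10, value 37
- spool of cable: weight 8, value 17
- sack of grain: weight 5, value 9
Best: $48.

$48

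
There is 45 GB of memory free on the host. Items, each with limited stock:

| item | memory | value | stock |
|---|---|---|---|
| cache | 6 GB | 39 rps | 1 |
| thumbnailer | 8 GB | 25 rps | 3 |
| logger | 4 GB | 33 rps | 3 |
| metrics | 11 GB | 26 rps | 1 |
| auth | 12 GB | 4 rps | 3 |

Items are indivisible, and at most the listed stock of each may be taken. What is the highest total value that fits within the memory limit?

214 rps

Top feasible selections:
- 1×cache + 2×thumbnailer + 3×logger + 1×metrics: memory 45, value 214
- 1×cache + 3×thumbnailer + 3×logger: memory 42, value 213
- 1×cache + 1×thumbnailer + 3×logger + 1×metrics: memory 37, value 189
Best: 214 rps.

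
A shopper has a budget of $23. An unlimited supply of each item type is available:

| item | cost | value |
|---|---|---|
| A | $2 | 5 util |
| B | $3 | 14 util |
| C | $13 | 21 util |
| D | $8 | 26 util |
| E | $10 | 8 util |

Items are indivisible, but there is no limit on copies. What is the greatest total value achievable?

Best value-per-unit is B at 14/3; filling with it alone gives 7×14 = 98.
Optimal mix: 1×A + 7×B → cost 23, value 103.

103 util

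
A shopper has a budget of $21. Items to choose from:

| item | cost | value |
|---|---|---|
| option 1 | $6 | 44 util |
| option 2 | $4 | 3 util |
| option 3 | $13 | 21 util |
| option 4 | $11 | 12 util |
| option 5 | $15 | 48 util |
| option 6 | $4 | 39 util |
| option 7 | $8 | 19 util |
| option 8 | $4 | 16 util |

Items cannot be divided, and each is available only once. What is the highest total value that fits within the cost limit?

This is a 0/1 knapsack; check combinations near the capacity.
- option 1+option 6+option 7: cost 6+4+8=18, value 44+39+19=102
- option 1+option 2+option 6+option 8: cost 6+4+4+4=18, value 44+3+39+16=102
- option 1+option 6+option 8: cost 6+4+4=14, value 44+39+16=99
Best: 102 util.

102 util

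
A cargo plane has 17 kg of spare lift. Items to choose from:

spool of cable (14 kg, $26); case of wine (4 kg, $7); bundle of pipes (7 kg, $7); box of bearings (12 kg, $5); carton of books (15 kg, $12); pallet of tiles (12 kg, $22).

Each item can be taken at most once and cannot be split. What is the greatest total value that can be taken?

$29

Check high-value combinations within 17 kg:
- case of wine+pallet of tiles: weight 4+12=16, value 7+22=29
- spool of cable: weight 14, value 26
- pallet of tiles: weight 12, value 22
- case of wine+bundle of pipes: weight 4+7=11, value 7+7=14
Best: $29.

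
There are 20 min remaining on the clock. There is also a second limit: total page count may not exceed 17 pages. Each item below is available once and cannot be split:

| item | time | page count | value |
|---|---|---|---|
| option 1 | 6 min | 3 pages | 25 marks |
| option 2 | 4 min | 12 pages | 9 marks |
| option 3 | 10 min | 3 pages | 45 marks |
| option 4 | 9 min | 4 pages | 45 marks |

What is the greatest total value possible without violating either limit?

90 marks

Feasible sets respecting both limits:
- option 3+option 4: time 19, page count 7, value 90
- option 1+option 3: time 16, page count 6, value 70
- option 1+option 4: time 15, page count 7, value 70
Best: 90 marks.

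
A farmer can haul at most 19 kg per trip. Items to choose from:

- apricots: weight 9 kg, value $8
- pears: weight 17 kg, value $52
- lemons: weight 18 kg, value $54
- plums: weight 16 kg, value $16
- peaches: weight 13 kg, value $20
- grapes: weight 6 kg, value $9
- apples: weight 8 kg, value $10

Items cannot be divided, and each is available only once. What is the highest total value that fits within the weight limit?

This is a 0/1 knapsack; check combinations near the capacity.
- lemons: weight 18, value 54
- pears: weight 17, value 52
- peaches+grapes: weight 13+6=19, value 20+9=29
Best: $54.

$54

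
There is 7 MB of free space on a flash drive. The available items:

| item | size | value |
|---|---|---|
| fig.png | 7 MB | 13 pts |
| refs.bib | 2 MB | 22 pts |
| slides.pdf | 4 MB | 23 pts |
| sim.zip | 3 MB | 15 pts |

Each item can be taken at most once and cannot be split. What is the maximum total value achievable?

45 pts

Check high-value combinations within 7 MB:
- refs.bib+slides.pdf: size 2+4=6, value 22+23=45
- slides.pdf+sim.zip: size 4+3=7, value 23+15=38
- refs.bib+sim.zip: size 2+3=5, value 22+15=37
- slides.pdf: size 4, value 23
- refs.bib: size 2, value 22
Best: 45 pts.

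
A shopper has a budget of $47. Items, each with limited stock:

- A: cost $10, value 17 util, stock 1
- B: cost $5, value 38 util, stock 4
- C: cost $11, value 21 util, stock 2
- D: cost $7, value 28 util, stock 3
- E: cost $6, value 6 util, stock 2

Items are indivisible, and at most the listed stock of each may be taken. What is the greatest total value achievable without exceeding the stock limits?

242 util

Top feasible selections:
- 4×B + 3×D + 1×E: cost 47, value 242
- 4×B + 3×D: cost 41, value 236
- 4×B + 1×C + 2×D: cost 45, value 229
Best: 242 util.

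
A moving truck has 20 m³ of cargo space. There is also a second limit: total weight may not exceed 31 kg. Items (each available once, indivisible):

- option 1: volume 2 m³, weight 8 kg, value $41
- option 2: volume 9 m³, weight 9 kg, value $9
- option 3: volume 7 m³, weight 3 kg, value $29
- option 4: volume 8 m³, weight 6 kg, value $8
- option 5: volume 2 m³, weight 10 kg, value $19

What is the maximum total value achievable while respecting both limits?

$98

Feasible sets respecting both limits:
- option 1+option 2+option 3+option 5: volume 20, weight 30, value 98
- option 1+option 3+option 4+option 5: volume 19, weight 27, value 97
- option 1+option 3+option 5: volume 11, weight 21, value 89
Best: $98.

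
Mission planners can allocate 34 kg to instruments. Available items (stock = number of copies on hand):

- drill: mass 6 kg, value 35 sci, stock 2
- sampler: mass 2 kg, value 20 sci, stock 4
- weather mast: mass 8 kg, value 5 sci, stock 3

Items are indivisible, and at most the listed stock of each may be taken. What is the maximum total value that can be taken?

Best selections within mass 34 and stock limits:
- 2×drill + 4×sampler + 1×weather mast: mass 28, value 155
- 2×drill + 4×sampler: mass 20, value 150
- 2×drill + 3×sampler + 2×weather mast: mass 34, value 140
Best: 155 sci.

155 sci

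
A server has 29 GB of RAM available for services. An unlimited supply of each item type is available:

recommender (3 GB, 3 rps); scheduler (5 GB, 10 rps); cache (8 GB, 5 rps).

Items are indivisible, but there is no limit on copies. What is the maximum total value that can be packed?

Best value-per-unit is scheduler at 10/5; filling with it alone gives 5×10 = 50.
Optimal mix: 1×recommender + 5×scheduler → memory 28, value 53.

53 rps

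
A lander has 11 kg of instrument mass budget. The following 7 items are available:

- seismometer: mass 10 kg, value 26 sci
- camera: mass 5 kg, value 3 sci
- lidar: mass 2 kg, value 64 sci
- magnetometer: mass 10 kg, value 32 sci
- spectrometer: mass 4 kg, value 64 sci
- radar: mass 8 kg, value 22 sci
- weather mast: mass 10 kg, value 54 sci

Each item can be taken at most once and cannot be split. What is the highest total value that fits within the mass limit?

Check high-value combinations within 11 kg:
- camera+lidar+spectrometer: mass 5+2+4=11, value 3+64+64=131
- lidar+spectrometer: mass 2+4=6, value 64+64=128
- lidar+radar: mass 2+8=10, value 64+22=86
- camera+lidar: mass 5+2=7, value 3+64=67
Best: 131 sci.

131 sci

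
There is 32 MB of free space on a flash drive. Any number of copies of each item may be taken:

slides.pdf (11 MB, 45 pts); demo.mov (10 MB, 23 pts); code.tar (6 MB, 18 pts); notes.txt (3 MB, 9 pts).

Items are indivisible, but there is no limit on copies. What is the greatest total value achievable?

117 pts

Best value-per-unit is slides.pdf at 45/11; filling with it alone gives 2×45 = 90.
Optimal mix: 2×slides.pdf + 1×code.tar + 1×notes.txt → size 31, value 117.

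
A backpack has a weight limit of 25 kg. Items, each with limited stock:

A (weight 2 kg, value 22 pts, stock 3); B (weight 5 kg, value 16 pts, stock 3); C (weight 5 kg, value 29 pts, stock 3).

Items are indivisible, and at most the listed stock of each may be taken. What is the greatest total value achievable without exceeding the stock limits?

153 pts

Best selections within weight 25 and stock limits:
- 3×A + 3×C: weight 21, value 153
- 2×A + 1×B + 3×C: weight 24, value 147
- 3×A + 1×B + 2×C: weight 21, value 140
- 2×A + 2×B + 2×C: weight 24, value 134
Best: 153 pts.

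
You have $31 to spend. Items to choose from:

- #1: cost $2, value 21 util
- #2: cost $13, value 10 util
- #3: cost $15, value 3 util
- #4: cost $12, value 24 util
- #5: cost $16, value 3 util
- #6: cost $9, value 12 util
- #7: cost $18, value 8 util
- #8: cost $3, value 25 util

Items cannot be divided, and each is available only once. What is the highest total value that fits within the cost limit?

This is a 0/1 knapsack; check combinations near the capacity.
- #1+#4+#6+#8: cost 2+12+9+3=26, value 21+24+12+25=82
- #1+#2+#4+#8: cost 2+13+12+3=30, value 21+10+24+25=80
- #1+#4+#8: cost 2+12+3=17, value 21+24+25=70
- #1+#2+#6+#8: cost 2+13+9+3=27, value 21+10+12+25=68
- #4+#6+#8: cost 12+9+3=24, value 24+12+25=61
Best: 82 util.

82 util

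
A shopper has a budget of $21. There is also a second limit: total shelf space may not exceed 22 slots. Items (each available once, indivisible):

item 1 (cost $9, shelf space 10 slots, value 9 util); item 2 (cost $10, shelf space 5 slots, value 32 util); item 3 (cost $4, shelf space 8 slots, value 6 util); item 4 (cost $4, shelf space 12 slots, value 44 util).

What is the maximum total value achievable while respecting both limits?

76 util

Feasible sets respecting both limits:
- item 2+item 4: cost 14, shelf space 17, value 76
- item 1+item 4: cost 13, shelf space 22, value 53
- item 3+item 4: cost 8, shelf space 20, value 50
Best: 76 util.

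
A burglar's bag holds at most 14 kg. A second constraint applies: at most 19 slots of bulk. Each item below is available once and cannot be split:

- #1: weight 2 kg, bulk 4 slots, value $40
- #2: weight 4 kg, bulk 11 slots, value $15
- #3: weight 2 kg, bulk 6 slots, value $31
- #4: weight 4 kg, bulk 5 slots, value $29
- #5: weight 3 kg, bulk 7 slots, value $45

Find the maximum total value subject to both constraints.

Feasible sets respecting both limits:
- #1+#3+#5: weight 7, bulk 17, value 116
- #1+#4+#5: weight 9, bulk 16, value 114
- #3+#4+#5: weight 9, bulk 18, value 105
- #1+#3+#4: weight 8, bulk 15, value 100
Best: $116.

$116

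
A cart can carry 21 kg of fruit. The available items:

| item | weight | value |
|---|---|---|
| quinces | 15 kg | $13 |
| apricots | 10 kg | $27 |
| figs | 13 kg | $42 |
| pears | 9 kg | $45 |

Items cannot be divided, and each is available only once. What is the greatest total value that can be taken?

Check high-value combinations within 21 kg:
- apricots+pears: weight 10+9=19, value 27+45=72
- pears: weight 9, value 45
- figs: weight 13, value 42
- apricots: weight 10, value 27
Best: $72.

$72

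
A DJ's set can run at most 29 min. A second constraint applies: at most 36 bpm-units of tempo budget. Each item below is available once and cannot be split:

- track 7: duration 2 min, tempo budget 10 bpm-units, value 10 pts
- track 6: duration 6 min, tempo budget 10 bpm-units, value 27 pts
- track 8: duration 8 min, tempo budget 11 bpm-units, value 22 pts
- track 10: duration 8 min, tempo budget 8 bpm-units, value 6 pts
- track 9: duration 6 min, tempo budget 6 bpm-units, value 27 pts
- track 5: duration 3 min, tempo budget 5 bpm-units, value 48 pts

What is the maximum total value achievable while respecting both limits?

Feasible sets respecting both limits:
- track 6+track 8+track 9+track 5: duration 23, tempo budget 32, value 124
- track 7+track 6+track 9+track 5: duration 17, tempo budget 31, value 112
- track 6+track 10+track 9+track 5: duration 23, tempo budget 29, value 108
- track 7+track 6+track 8+track 5: duration 19, tempo budget 36, value 107
Best: 124 pts.

124 pts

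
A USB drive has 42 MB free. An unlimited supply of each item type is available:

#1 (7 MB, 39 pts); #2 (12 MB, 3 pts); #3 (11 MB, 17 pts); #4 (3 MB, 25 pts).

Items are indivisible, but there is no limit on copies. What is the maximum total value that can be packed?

350 pts

Best value-per-unit is #4 at 25/3, and filling with it alone uses size 14×3=42. No mix of the others beats 14×25 = 350.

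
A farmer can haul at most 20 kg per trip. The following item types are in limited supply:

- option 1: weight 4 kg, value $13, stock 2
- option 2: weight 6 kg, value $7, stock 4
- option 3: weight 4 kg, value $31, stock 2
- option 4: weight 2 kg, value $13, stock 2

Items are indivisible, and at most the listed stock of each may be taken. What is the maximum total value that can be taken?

$114

Top feasible selections:
- 2×option 1 + 2×option 3 + 2×option 4: weight 20, value 114
- 1×option 1 + 2×option 3 + 2×option 4: weight 16, value 101
- 2×option 1 + 2×option 3 + 1×option 4: weight 18, value 101
- 1×option 2 + 2×option 3 + 2×option 4: weight 18, value 95
Best: $114.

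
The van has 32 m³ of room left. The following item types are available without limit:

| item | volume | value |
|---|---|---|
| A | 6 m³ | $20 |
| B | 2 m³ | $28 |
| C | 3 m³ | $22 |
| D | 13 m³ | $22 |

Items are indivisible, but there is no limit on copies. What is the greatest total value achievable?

Best value-per-unit is B at 28/2, and filling with it alone uses volume 16×2=32. No mix of the others beats 16×28 = 448.

$448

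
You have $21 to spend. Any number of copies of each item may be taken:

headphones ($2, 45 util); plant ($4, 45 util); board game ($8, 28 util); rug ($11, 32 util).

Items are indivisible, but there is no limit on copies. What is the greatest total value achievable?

450 util

Best value-per-unit is headphones at 45/2, and filling with it alone uses cost 10×2=20. No mix of the others beats 10×45 = 450.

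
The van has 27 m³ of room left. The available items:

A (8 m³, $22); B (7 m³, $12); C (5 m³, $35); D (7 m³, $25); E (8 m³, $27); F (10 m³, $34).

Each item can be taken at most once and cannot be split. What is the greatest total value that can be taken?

$99

This is a 0/1 knapsack; check combinations near the capacity.
- B+C+D+E: volume 7+5+7+8=27, value 12+35+25+27=99
- C+E+F: volume 5+8+10=23, value 35+27+34=96
- C+D+F: volume 5+7+10=22, value 35+25+34=94
- A+B+C+D: volume 8+7+5+7=27, value 22+12+35+25=94
Best: $99.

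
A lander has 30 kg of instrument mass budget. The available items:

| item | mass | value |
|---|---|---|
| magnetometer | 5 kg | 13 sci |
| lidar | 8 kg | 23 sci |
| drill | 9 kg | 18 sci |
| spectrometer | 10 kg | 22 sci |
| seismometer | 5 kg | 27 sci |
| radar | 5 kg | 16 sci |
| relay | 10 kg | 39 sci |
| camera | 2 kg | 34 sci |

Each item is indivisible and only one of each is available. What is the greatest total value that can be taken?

139 sci

Check high-value combinations within 30 kg:
- lidar+seismometer+radar+relay+camera: mass 8+5+5+10+2=30, value 23+27+16+39+34=139
- magnetometer+lidar+seismometer+relay+camera: mass 5+8+5+10+2=30, value 13+23+27+39+34=136
- magnetometer+seismometer+radar+relay+camera: mass 5+5+5+10+2=27, value 13+27+16+39+34=129
- magnetometer+lidar+radar+relay+camera: mass 5+8+5+10+2=30, value 13+23+16+39+34=125
- lidar+seismometer+relay+camera: mass 8+5+10+2=25, value 23+27+39+34=123
Best: 139 sci.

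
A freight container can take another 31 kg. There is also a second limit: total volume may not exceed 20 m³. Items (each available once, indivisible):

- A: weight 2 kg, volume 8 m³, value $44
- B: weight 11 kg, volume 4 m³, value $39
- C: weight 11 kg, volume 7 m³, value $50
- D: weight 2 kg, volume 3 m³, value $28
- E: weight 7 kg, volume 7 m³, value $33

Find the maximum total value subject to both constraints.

$133

Feasible sets respecting both limits:
- A+B+C: weight 24, volume 19, value 133
- A+C+D: weight 15, volume 18, value 122
- B+C+E: weight 29, volume 18, value 122
- B+C+D: weight 24, volume 14, value 117
Best: $133.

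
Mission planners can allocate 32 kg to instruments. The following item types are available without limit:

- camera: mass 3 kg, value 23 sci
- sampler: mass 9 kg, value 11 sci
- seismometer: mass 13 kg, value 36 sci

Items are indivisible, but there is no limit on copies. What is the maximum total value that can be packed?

230 sci

Best value-per-unit is camera at 23/3, and filling with it alone uses mass 10×3=30. No mix of the others beats 10×23 = 230.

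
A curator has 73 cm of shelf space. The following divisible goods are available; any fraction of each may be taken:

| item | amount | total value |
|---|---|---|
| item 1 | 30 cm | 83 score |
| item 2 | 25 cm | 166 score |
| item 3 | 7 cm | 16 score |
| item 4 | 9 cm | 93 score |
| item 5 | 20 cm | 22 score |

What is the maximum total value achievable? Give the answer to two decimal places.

360.20

Take in order of value per unit:
- item 4 (93/9 per unit): all 9 → value 93, running total 93.00
- item 2 (166/25 per unit): all 25 → value 166, running total 259.00
- item 1 (83/30 per unit): all 30 → value 83, running total 342.00
- item 3 (16/7 per unit): all 7 → value 16, running total 358.00
- item 5 (22/20 per unit): 2 of 20 → value 2×22/20 = 2.2000, running total 360.20
Total 360.20.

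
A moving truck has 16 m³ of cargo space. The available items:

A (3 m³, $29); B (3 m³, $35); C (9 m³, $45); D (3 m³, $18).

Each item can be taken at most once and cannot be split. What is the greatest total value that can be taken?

This is a 0/1 knapsack; check combinations near the capacity.
- A+B+C: volume 3+3+9=15, value 29+35+45=109
- B+C+D: volume 3+9+3=15, value 35+45+18=98
- A+C+D: volume 3+9+3=15, value 29+45+18=92
- A+B+D: volume 3+3+3=9, value 29+35+18=82
- B+C: volume 3+9=12, value 35+45=80
Best: $109.

$109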